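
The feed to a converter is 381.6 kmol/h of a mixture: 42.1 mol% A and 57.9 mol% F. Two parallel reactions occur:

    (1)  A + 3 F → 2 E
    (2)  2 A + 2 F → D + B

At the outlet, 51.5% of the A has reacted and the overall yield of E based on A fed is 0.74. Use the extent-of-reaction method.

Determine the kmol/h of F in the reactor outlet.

19.3 kmol/h

Yield of E: 2ξ₁ / 160.7 = 0.74 → ξ₁ = 59.44 kmol/h.
Conversion of A: 1ξ₁ + 2ξ₂ = 0.515 × 160.7 = 82.74 → ξ₂ = 11.65 kmol/h.
Outlet amounts (n = n₀ + Σ ν·ξ):
  A: 160.7 − 1(59.44) − 2(11.65) = 77.92
  F: 220.9 − 3(59.44) − 2(11.65) = 19.33
  E: 0 + 2(59.44) = 118.9
  D: 0 + 1(11.65) = 11.65
  B: 0 + 1(11.65) = 11.65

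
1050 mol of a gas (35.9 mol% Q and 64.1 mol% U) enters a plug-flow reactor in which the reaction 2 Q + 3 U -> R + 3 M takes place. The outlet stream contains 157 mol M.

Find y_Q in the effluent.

0.273

For M: n = n₀ + 3ξ → 157 = 0 + 3ξ, giving ξ = 52.33 mol.
Outlet amounts (n = n₀ + ν ξ):
  Q: 376.9 − 2(52.33) = 272.3
  U: 673 − 3(52.33) = 516
  R: 0 + 1(52.33) = 52.33
  M: 0 + 3(52.33) = 157
Total out = 997.7 mol; y_Q = 272.3 / 997.7 = 0.2729.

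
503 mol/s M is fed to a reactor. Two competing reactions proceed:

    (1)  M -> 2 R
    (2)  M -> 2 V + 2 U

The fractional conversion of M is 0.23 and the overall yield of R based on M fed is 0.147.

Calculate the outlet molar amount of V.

Yield of R: 2ξ₁ / 503 = 0.147 → ξ₁ = 36.97 mol/s.
Conversion of M: 1ξ₁ + 1ξ₂ = 0.23 × 503 = 115.7 → ξ₂ = 78.72 mol/s.
Outlet amounts (n = n₀ + Σ ν·ξ):
  M: 503 − 1(36.97) − 1(78.72) = 387.3
  R: 0 + 2(36.97) = 73.94
  V: 0 + 2(78.72) = 157.4
  U: 0 + 2(78.72) = 157.4

157 mol/s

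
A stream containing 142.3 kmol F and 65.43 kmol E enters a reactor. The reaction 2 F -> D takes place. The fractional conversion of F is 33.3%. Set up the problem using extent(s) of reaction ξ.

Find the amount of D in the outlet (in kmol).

23.7 kmol

F reacted = 0.333 × 142.3 = 47.39 kmol; ν_F = −2, so ξ = 47.39/2 = 23.69 kmol.
Outlet amounts (n = n₀ + ν ξ):
  F: 142.3 − 2(23.69) = 94.91
  D: 0 + 1(23.69) = 23.69
  E: 65.43 (inert)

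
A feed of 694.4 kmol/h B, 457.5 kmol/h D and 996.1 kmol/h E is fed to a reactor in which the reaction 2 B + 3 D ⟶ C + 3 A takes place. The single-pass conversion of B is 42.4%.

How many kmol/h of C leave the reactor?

B reacted = 0.424 × 694.4 = 294.4 kmol/h; ν_B = −2, so ξ = 294.4/2 = 147.2 kmol/h.
Outlet amounts (n = n₀ + ν ξ):
  B: 694.4 − 2(147.2) = 400
  D: 457.5 − 3(147.2) = 15.86
  C: 0 + 1(147.2) = 147.2
  A: 0 + 3(147.2) = 441.6
  E: 996.1 (inert)

147 kmol/h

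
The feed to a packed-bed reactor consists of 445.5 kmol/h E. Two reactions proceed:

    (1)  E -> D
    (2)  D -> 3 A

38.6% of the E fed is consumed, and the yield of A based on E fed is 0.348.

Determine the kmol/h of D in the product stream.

Conversion of E: E consumed = 1ξ₁ = 0.386 × 445.5 → ξ₁ = 172 kmol/h.
Yield of A: 3ξ₂ / 445.5 = 0.348 → ξ₂ = 51.68 kmol/h.
Outlet amounts (n = n₀ + Σ ν·ξ):
  E: 445.5 − 1(172) = 273.5
  D: 0 + 1(172) − 1(51.68) = 120.3
  A: 0 + 3(51.68) = 155

120 kmol/h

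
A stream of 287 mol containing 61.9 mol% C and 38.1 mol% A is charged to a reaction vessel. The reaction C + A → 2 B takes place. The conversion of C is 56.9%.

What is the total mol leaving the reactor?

C reacted = 0.569 × 177.7 = 101.1 mol; ν_C = −1, so ξ = 101.1/1 = 101.1 mol.
Outlet amounts (n = n₀ + ν ξ):
  C: 177.7 − 1(101.1) = 76.57
  A: 109.3 − 1(101.1) = 8.262
  B: 0 + 2(101.1) = 202.2
Total out = 76.57 + 8.262 + 202.2 = 287 mol.

287 mol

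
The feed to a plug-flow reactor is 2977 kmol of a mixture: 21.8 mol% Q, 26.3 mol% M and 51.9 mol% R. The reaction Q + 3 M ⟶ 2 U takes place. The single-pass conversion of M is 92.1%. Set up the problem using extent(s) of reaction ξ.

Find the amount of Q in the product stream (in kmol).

M reacted = 0.921 × 783 = 721.1 kmol; ν_M = −3, so ξ = 721.1/3 = 240.4 kmol.
Outlet amounts (n = n₀ + ν ξ):
  Q: 649 − 1(240.4) = 408.6
  M: 783 − 3(240.4) = 61.85
  U: 0 + 2(240.4) = 480.7
  R: 1545 (inert)

409 kmol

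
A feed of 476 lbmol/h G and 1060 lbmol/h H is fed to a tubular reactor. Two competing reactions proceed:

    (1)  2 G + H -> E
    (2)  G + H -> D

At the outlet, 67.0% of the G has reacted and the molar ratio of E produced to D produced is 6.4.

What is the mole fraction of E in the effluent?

0.122

Conversion of G: G consumed = 0.67 × 476 = 318.9 lbmol/h = 2ξ₁ + 1ξ₂.
Selectivity: 1ξ₁ / (1ξ₂) = 6.4 → ξ₁ = 6.4 ξ₂.
Substitute: (2·6.4 + 1) ξ₂ = 318.9 → ξ₂ = 23.11 lbmol/h, ξ₁ = 147.9 lbmol/h.
Outlet amounts (n = n₀ + Σ ν·ξ):
  G: 476 − 2(147.9) − 1(23.11) = 157.1
  H: 1060 − 1(147.9) − 1(23.11) = 889
  E: 0 + 1(147.9) = 147.9
  D: 0 + 1(23.11) = 23.11
Total out = 1217 lbmol/h; y_E = 147.9 / 1217 = 0.1215.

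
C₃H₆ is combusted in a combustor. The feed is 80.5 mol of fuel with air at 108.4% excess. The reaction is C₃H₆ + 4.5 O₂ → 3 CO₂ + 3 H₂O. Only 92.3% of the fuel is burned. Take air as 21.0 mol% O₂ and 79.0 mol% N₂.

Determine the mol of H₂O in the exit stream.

223 mol

Stoichiometric O₂ = 4.5 × 80.5 = 362.2 mol; O₂ fed = 362.2 × 2.084 = 754.9 mol.
N₂ fed = 754.9 × 79/21 = 2840 mol.
Fuel reacted = 0.923 × 80.5 → ξ = 74.3 mol.
Outlet (n = n₀ + ν ξ):
  C₃H₆: 80.5 − 1(74.3) = 6.198
  O₂: 754.9 − 4.5(74.3) = 420.6
  N₂: 2840 (inert)
  CO₂: 0 + 3(74.3) = 222.9
  H₂O: 0 + 3(74.3) = 222.9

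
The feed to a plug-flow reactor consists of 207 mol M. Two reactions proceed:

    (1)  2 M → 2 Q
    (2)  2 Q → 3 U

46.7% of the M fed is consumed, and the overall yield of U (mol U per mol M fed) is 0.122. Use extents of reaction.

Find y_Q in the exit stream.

0.371

Conversion of M: M consumed = 2ξ₁ = 0.467 × 207 → ξ₁ = 48.33 mol.
Yield of U: 3ξ₂ / 207 = 0.122 → ξ₂ = 8.418 mol.
Outlet amounts (n = n₀ + Σ ν·ξ):
  M: 207 − 2(48.33) = 110.3
  Q: 0 + 2(48.33) − 2(8.418) = 79.83
  U: 0 + 3(8.418) = 25.25
Total out = 215.4 mol; y_Q = 79.83 / 215.4 = 0.3706.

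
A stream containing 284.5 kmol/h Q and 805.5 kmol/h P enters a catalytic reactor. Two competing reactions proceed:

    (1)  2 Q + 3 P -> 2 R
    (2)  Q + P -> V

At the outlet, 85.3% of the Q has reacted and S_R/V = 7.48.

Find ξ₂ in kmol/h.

ξ₂ = 28.6 kmol/h

Conversion of Q: Q consumed = 0.853 × 284.5 = 242.7 kmol/h = 2ξ₁ + 1ξ₂.
Selectivity: 2ξ₁ / (1ξ₂) = 7.48 → ξ₁ = 3.74 ξ₂.
Substitute: (2·3.74 + 1) ξ₂ = 242.7 → ξ₂ = 28.62 kmol/h, ξ₁ = 107 kmol/h.
Outlet amounts (n = n₀ + Σ ν·ξ):
  Q: 284.5 − 2(107) − 1(28.62) = 41.82
  P: 805.5 − 3(107) − 1(28.62) = 455.8
  R: 0 + 2(107) = 214.1
  V: 0 + 1(28.62) = 28.62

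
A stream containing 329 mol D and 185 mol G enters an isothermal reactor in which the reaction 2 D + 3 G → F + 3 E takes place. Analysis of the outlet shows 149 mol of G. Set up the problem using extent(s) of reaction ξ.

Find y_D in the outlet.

0.608

For G: n = n₀ − 3ξ → 149 = 185 − 3ξ, giving ξ = 12 mol.
Outlet amounts (n = n₀ + ν ξ):
  D: 329 − 2(12) = 305
  G: 185 − 3(12) = 149
  F: 0 + 1(12) = 12
  E: 0 + 3(12) = 36
Total out = 502 mol; y_D = 305 / 502 = 0.6076.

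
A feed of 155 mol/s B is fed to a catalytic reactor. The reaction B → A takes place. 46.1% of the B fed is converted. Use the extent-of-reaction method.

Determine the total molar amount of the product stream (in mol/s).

155 mol/s

B reacted = 0.461 × 155 = 71.45 mol/s; ν_B = −1, so ξ = 71.45/1 = 71.45 mol/s.
Outlet amounts (n = n₀ + ν ξ):
  B: 155 − 1(71.45) = 83.55
  A: 0 + 1(71.45) = 71.45
Total out = 83.55 + 71.45 = 155 mol/s.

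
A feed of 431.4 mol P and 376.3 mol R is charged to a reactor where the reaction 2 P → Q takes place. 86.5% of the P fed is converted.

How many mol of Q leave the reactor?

187 mol

P reacted = 0.865 × 431.4 = 373.2 mol; ν_P = −2, so ξ = 373.2/2 = 186.6 mol.
Outlet amounts (n = n₀ + ν ξ):
  P: 431.4 − 2(186.6) = 58.24
  Q: 0 + 1(186.6) = 186.6
  R: 376.3 (inert)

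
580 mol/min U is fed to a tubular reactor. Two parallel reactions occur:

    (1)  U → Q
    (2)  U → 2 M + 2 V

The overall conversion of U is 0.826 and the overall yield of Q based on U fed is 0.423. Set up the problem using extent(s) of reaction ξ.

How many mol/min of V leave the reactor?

Yield of Q: 1ξ₁ / 580 = 0.423 → ξ₁ = 245.3 mol/min.
Conversion of U: 1ξ₁ + 1ξ₂ = 0.826 × 580 = 479.1 → ξ₂ = 233.7 mol/min.
Outlet amounts (n = n₀ + Σ ν·ξ):
  U: 580 − 1(245.3) − 1(233.7) = 100.9
  Q: 0 + 1(245.3) = 245.3
  M: 0 + 2(233.7) = 467.5
  V: 0 + 2(233.7) = 467.5

467 mol/min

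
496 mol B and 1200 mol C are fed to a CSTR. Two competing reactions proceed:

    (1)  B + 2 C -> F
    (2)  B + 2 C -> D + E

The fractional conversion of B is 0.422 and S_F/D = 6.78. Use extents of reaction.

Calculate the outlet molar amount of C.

Conversion of B: B consumed = 0.422 × 496 = 209.3 mol = 1ξ₁ + 1ξ₂.
Selectivity: 1ξ₁ / (1ξ₂) = 6.78 → ξ₁ = 6.78 ξ₂.
Substitute: (1·6.78 + 1) ξ₂ = 209.3 → ξ₂ = 26.9 mol, ξ₁ = 182.4 mol.
Outlet amounts (n = n₀ + Σ ν·ξ):
  B: 496 − 1(182.4) − 1(26.9) = 286.7
  C: 1200 − 2(182.4) − 2(26.9) = 781.4
  F: 0 + 1(182.4) = 182.4
  D: 0 + 1(26.9) = 26.9
  E: 0 + 1(26.9) = 26.9

781 mol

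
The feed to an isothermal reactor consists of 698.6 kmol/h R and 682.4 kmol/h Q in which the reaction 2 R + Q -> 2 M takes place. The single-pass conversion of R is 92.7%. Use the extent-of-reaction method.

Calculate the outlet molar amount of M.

648 kmol/h

R reacted = 0.927 × 698.6 = 647.6 kmol/h; ν_R = −2, so ξ = 647.6/2 = 323.8 kmol/h.
Outlet amounts (n = n₀ + ν ξ):
  R: 698.6 − 2(323.8) = 51
  Q: 682.4 − 1(323.8) = 358.6
  M: 0 + 2(323.8) = 647.6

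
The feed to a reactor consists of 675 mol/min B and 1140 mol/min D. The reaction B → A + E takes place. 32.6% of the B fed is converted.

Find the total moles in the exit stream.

2040 mol/min

B reacted = 0.326 × 675 = 220.1 mol/min; ν_B = −1, so ξ = 220.1/1 = 220.1 mol/min.
Outlet amounts (n = n₀ + ν ξ):
  B: 675 − 1(220.1) = 454.9
  A: 0 + 1(220.1) = 220.1
  E: 0 + 1(220.1) = 220.1
  D: 1140 (inert)
Total out = 454.9 + 220.1 + 220.1 + 1140 = 2035 mol/min.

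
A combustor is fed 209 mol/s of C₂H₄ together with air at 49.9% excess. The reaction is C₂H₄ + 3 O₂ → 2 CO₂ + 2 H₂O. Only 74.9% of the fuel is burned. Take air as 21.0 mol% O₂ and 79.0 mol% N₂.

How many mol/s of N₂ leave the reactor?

3540 mol/s

Stoichiometric O₂ = 3 × 209 = 627 mol/s; O₂ fed = 627 × 1.499 = 939.9 mol/s.
N₂ fed = 939.9 × 79/21 = 3536 mol/s.
Fuel reacted = 0.749 × 209 → ξ = 156.5 mol/s.
Outlet (n = n₀ + ν ξ):
  C₂H₄: 209 − 1(156.5) = 52.46
  O₂: 939.9 − 3(156.5) = 470.3
  N₂: 3536 (inert)
  CO₂: 0 + 2(156.5) = 313.1
  H₂O: 0 + 2(156.5) = 313.1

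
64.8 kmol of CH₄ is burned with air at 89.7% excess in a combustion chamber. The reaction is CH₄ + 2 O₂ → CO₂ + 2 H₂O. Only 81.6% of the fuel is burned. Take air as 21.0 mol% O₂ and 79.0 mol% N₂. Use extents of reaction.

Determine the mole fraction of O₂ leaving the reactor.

0.113

Stoichiometric O₂ = 2 × 64.8 = 129.6 kmol; O₂ fed = 129.6 × 1.897 = 245.9 kmol.
N₂ fed = 245.9 × 79/21 = 924.9 kmol.
Fuel reacted = 0.816 × 64.8 → ξ = 52.88 kmol.
Outlet (n = n₀ + ν ξ):
  CH₄: 64.8 − 1(52.88) = 11.92
  O₂: 245.9 − 2(52.88) = 140.1
  N₂: 924.9 (inert)
  CO₂: 0 + 1(52.88) = 52.88
  H₂O: 0 + 2(52.88) = 105.8
Total out = 1236 kmol; y_O₂ = 140.1 / 1236 = 0.1134.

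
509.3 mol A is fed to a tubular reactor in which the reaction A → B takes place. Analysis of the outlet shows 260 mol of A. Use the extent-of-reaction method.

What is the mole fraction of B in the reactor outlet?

0.489

For A: n = n₀ − 1ξ → 260 = 509.3 − 1ξ, giving ξ = 249.3 mol.
Outlet amounts (n = n₀ + ν ξ):
  A: 509.3 − 1(249.3) = 260
  B: 0 + 1(249.3) = 249.3
Total out = 509.3 mol; y_B = 249.3 / 509.3 = 0.4895.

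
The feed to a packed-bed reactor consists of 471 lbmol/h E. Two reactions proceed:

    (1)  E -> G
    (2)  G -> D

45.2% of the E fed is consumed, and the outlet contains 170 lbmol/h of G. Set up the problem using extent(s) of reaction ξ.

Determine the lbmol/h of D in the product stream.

Conversion of E: E consumed = 1ξ₁ = 0.452 × 471 → ξ₁ = 212.9 lbmol/h.
G balance: n_G = 0 + 1ξ₁ − 1ξ₂ = 170 → ξ₂ = (1·212.9 − 170)/1 = 42.89 lbmol/h.
Outlet amounts (n = n₀ + Σ ν·ξ):
  E: 471 − 1(212.9) = 258.1
  G: 0 + 1(212.9) − 1(42.89) = 170
  D: 0 + 1(42.89) = 42.89

42.9 lbmol/h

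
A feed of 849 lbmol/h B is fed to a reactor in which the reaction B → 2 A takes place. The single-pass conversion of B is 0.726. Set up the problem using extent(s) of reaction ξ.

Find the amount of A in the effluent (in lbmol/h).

1230 lbmol/h

B reacted = 0.726 × 849 = 616.4 lbmol/h; ν_B = −1, so ξ = 616.4/1 = 616.4 lbmol/h.
Outlet amounts (n = n₀ + ν ξ):
  B: 849 − 1(616.4) = 232.6
  A: 0 + 2(616.4) = 1233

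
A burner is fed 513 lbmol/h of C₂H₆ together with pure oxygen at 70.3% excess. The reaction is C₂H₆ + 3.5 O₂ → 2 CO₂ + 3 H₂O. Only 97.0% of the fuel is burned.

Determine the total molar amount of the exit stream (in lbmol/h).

3820 lbmol/h

Stoichiometric O₂ = 3.5 × 513 = 1796 lbmol/h; O₂ fed = 1796 × 1.703 = 3058 lbmol/h.
Fuel reacted = 0.97 × 513 → ξ = 497.6 lbmol/h.
Outlet (n = n₀ + ν ξ):
  C₂H₆: 513 − 1(497.6) = 15.39
  O₂: 3058 − 3.5(497.6) = 1316
  CO₂: 0 + 2(497.6) = 995.2
  H₂O: 0 + 3(497.6) = 1493
Total out = 15.39 + 1316 + 995.2 + 1493 = 3820 lbmol/h.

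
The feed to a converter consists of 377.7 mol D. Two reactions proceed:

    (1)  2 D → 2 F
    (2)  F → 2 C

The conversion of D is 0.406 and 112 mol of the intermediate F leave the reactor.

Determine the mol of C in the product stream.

Conversion of D: D consumed = 2ξ₁ = 0.406 × 377.7 → ξ₁ = 76.67 mol.
F balance: n_F = 0 + 2ξ₁ − 1ξ₂ = 112 → ξ₂ = (2·76.67 − 112)/1 = 41.35 mol.
Outlet amounts (n = n₀ + Σ ν·ξ):
  D: 377.7 − 2(76.67) = 224.4
  F: 0 + 2(76.67) − 1(41.35) = 112
  C: 0 + 2(41.35) = 82.69

82.7 mol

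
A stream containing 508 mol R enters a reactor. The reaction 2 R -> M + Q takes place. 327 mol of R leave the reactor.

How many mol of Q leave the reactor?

90.5 mol

For R: n = n₀ − 2ξ → 327 = 508 − 2ξ, giving ξ = 90.5 mol.
Outlet amounts (n = n₀ + ν ξ):
  R: 508 − 2(90.5) = 327
  M: 0 + 1(90.5) = 90.5
  Q: 0 + 1(90.5) = 90.5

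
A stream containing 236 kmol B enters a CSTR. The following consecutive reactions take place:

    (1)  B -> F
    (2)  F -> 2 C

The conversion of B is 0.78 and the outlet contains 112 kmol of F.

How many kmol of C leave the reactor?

144 kmol

Conversion of B: B consumed = 1ξ₁ = 0.78 × 236 → ξ₁ = 184.1 kmol.
F balance: n_F = 0 + 1ξ₁ − 1ξ₂ = 112 → ξ₂ = (1·184.1 − 112)/1 = 72.08 kmol.
Outlet amounts (n = n₀ + Σ ν·ξ):
  B: 236 − 1(184.1) = 51.92
  F: 0 + 1(184.1) − 1(72.08) = 112
  C: 0 + 2(72.08) = 144.2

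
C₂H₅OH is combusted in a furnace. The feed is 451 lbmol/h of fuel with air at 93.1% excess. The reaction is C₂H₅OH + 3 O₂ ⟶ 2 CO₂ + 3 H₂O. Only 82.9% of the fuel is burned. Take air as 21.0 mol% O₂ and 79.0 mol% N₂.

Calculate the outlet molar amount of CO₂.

Stoichiometric O₂ = 3 × 451 = 1353 lbmol/h; O₂ fed = 1353 × 1.931 = 2613 lbmol/h.
N₂ fed = 2613 × 79/21 = 9829 lbmol/h.
Fuel reacted = 0.829 × 451 → ξ = 373.9 lbmol/h.
Outlet (n = n₀ + ν ξ):
  C₂H₅OH: 451 − 1(373.9) = 77.12
  O₂: 2613 − 3(373.9) = 1491
  N₂: 9829 (inert)
  CO₂: 0 + 2(373.9) = 747.8
  H₂O: 0 + 3(373.9) = 1122

748 lbmol/h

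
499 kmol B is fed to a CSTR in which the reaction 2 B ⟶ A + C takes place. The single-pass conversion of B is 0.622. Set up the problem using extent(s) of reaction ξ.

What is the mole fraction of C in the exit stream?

0.311

B reacted = 0.622 × 499 = 310.4 kmol; ν_B = −2, so ξ = 310.4/2 = 155.2 kmol.
Outlet amounts (n = n₀ + ν ξ):
  B: 499 − 2(155.2) = 188.6
  A: 0 + 1(155.2) = 155.2
  C: 0 + 1(155.2) = 155.2
Total out = 499 kmol; y_C = 155.2 / 499 = 0.311.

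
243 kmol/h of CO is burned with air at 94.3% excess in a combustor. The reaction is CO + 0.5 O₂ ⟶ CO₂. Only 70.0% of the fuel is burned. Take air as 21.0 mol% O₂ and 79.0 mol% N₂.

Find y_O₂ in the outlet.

0.118

Stoichiometric O₂ = 0.5 × 243 = 121.5 kmol/h; O₂ fed = 121.5 × 1.943 = 236.1 kmol/h.
N₂ fed = 236.1 × 79/21 = 888.1 kmol/h.
Fuel reacted = 0.7 × 243 → ξ = 170.1 kmol/h.
Outlet (n = n₀ + ν ξ):
  CO: 243 − 1(170.1) = 72.9
  O₂: 236.1 − 0.5(170.1) = 151
  N₂: 888.1 (inert)
  CO₂: 0 + 1(170.1) = 170.1
Total out = 1282 kmol/h; y_O₂ = 151 / 1282 = 0.1178.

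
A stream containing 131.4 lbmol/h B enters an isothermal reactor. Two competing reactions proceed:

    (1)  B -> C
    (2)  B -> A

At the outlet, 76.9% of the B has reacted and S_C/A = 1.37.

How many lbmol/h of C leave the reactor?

Conversion of B: B consumed = 0.769 × 131.4 = 101 lbmol/h = 1ξ₁ + 1ξ₂.
Selectivity: 1ξ₁ / (1ξ₂) = 1.37 → ξ₁ = 1.37 ξ₂.
Substitute: (1·1.37 + 1) ξ₂ = 101 → ξ₂ = 42.64 lbmol/h, ξ₁ = 58.41 lbmol/h.
Outlet amounts (n = n₀ + Σ ν·ξ):
  B: 131.4 − 1(58.41) − 1(42.64) = 30.35
  C: 0 + 1(58.41) = 58.41
  A: 0 + 1(42.64) = 42.64

58.4 lbmol/h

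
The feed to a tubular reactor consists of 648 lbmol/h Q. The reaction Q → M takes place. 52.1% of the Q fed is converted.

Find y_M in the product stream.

Q reacted = 0.521 × 648 = 337.6 lbmol/h; ν_Q = −1, so ξ = 337.6/1 = 337.6 lbmol/h.
Outlet amounts (n = n₀ + ν ξ):
  Q: 648 − 1(337.6) = 310.4
  M: 0 + 1(337.6) = 337.6
Total out = 648 lbmol/h; y_M = 337.6 / 648 = 0.521.

0.521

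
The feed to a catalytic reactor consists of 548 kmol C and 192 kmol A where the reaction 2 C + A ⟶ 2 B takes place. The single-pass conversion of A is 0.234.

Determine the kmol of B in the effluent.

89.9 kmol

A reacted = 0.234 × 192 = 44.93 kmol; ν_A = −1, so ξ = 44.93/1 = 44.93 kmol.
Outlet amounts (n = n₀ + ν ξ):
  C: 548 − 2(44.93) = 458.1
  A: 192 − 1(44.93) = 147.1
  B: 0 + 2(44.93) = 89.86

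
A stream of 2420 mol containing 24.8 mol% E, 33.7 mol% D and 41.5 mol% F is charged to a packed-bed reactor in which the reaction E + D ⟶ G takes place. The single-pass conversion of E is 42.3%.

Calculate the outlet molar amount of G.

254 mol

E reacted = 0.423 × 600.2 = 253.9 mol; ν_E = −1, so ξ = 253.9/1 = 253.9 mol.
Outlet amounts (n = n₀ + ν ξ):
  E: 600.2 − 1(253.9) = 346.3
  D: 815.5 − 1(253.9) = 561.7
  G: 0 + 1(253.9) = 253.9
  F: 1004 (inert)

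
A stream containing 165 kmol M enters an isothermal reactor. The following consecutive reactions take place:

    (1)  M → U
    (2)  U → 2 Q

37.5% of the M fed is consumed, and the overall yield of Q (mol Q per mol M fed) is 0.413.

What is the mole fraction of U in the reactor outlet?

0.14

Conversion of M: M consumed = 1ξ₁ = 0.375 × 165 → ξ₁ = 61.88 kmol.
Yield of Q: 2ξ₂ / 165 = 0.413 → ξ₂ = 34.07 kmol.
Outlet amounts (n = n₀ + Σ ν·ξ):
  M: 165 − 1(61.88) = 103.1
  U: 0 + 1(61.88) − 1(34.07) = 27.8
  Q: 0 + 2(34.07) = 68.14
Total out = 199.1 kmol; y_U = 27.8 / 199.1 = 0.1397.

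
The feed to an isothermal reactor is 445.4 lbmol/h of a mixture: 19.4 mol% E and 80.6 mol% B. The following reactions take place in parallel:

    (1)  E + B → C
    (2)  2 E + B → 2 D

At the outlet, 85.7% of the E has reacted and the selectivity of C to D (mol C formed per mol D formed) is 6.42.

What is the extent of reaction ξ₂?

ξ₂ = 4.99 lbmol/h

Conversion of E: E consumed = 0.857 × 86.41 = 74.05 lbmol/h = 1ξ₁ + 2ξ₂.
Selectivity: 1ξ₁ / (2ξ₂) = 6.42 → ξ₁ = 12.84 ξ₂.
Substitute: (1·12.84 + 2) ξ₂ = 74.05 → ξ₂ = 4.99 lbmol/h, ξ₁ = 64.07 lbmol/h.
Outlet amounts (n = n₀ + Σ ν·ξ):
  E: 86.41 − 1(64.07) − 2(4.99) = 12.36
  B: 359 − 1(64.07) − 1(4.99) = 289.9
  C: 0 + 1(64.07) = 64.07
  D: 0 + 2(4.99) = 9.98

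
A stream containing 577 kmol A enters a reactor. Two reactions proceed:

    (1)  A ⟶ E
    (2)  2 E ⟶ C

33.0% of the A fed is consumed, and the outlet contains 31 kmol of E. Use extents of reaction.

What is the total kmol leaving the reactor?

Conversion of A: A consumed = 1ξ₁ = 0.33 × 577 → ξ₁ = 190.4 kmol.
E balance: n_E = 0 + 1ξ₁ − 2ξ₂ = 31 → ξ₂ = (1·190.4 − 31)/2 = 79.7 kmol.
Outlet amounts (n = n₀ + Σ ν·ξ):
  A: 577 − 1(190.4) = 386.6
  E: 0 + 1(190.4) − 2(79.7) = 31
  C: 0 + 1(79.7) = 79.7
Total out = 386.6 + 31 + 79.7 = 497.3 kmol.

497 kmol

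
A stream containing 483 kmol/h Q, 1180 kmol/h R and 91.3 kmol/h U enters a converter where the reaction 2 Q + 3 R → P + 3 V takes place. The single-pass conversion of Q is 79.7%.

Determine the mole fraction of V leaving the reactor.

Q reacted = 0.797 × 483 = 385 kmol/h; ν_Q = −2, so ξ = 385/2 = 192.5 kmol/h.
Outlet amounts (n = n₀ + ν ξ):
  Q: 483 − 2(192.5) = 98.05
  R: 1180 − 3(192.5) = 602.6
  P: 0 + 1(192.5) = 192.5
  V: 0 + 3(192.5) = 577.4
  U: 91.3 (inert)
Total out = 1562 kmol/h; y_V = 577.4 / 1562 = 0.3697.

0.37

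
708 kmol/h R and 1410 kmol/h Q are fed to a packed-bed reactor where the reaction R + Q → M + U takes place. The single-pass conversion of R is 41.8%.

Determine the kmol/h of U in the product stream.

296 kmol/h

R reacted = 0.418 × 708 = 295.9 kmol/h; ν_R = −1, so ξ = 295.9/1 = 295.9 kmol/h.
Outlet amounts (n = n₀ + ν ξ):
  R: 708 − 1(295.9) = 412.1
  Q: 1410 − 1(295.9) = 1114
  M: 0 + 1(295.9) = 295.9
  U: 0 + 1(295.9) = 295.9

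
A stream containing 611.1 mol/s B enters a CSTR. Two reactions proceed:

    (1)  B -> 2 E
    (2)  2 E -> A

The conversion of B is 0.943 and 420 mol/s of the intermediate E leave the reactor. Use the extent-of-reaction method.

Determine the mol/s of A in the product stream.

366 mol/s

Conversion of B: B consumed = 1ξ₁ = 0.943 × 611.1 → ξ₁ = 576.3 mol/s.
E balance: n_E = 0 + 2ξ₁ − 2ξ₂ = 420 → ξ₂ = (2·576.3 − 420)/2 = 366.3 mol/s.
Outlet amounts (n = n₀ + Σ ν·ξ):
  B: 611.1 − 1(576.3) = 34.83
  E: 0 + 2(576.3) − 2(366.3) = 420
  A: 0 + 1(366.3) = 366.3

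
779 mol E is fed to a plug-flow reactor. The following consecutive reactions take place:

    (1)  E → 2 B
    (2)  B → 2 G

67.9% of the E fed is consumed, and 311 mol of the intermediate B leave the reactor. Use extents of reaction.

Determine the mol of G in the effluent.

1490 mol

Conversion of E: E consumed = 1ξ₁ = 0.679 × 779 → ξ₁ = 528.9 mol.
B balance: n_B = 0 + 2ξ₁ − 1ξ₂ = 311 → ξ₂ = (2·528.9 − 311)/1 = 746.9 mol.
Outlet amounts (n = n₀ + Σ ν·ξ):
  E: 779 − 1(528.9) = 250.1
  B: 0 + 2(528.9) − 1(746.9) = 311
  G: 0 + 2(746.9) = 1494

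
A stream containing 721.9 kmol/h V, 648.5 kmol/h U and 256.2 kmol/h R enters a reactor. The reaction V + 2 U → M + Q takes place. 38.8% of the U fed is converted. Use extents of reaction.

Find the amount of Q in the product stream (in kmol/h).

U reacted = 0.388 × 648.5 = 251.6 kmol/h; ν_U = −2, so ξ = 251.6/2 = 125.8 kmol/h.
Outlet amounts (n = n₀ + ν ξ):
  V: 721.9 − 1(125.8) = 596.1
  U: 648.5 − 2(125.8) = 396.9
  M: 0 + 1(125.8) = 125.8
  Q: 0 + 1(125.8) = 125.8
  R: 256.2 (inert)

126 kmol/h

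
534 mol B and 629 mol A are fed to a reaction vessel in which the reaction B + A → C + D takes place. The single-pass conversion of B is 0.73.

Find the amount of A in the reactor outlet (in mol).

239 mol

B reacted = 0.73 × 534 = 389.8 mol; ν_B = −1, so ξ = 389.8/1 = 389.8 mol.
Outlet amounts (n = n₀ + ν ξ):
  B: 534 − 1(389.8) = 144.2
  A: 629 − 1(389.8) = 239.2
  C: 0 + 1(389.8) = 389.8
  D: 0 + 1(389.8) = 389.8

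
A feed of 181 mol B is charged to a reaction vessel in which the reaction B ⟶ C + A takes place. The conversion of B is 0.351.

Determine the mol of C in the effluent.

63.5 mol

B reacted = 0.351 × 181 = 63.53 mol; ν_B = −1, so ξ = 63.53/1 = 63.53 mol.
Outlet amounts (n = n₀ + ν ξ):
  B: 181 − 1(63.53) = 117.5
  C: 0 + 1(63.53) = 63.53
  A: 0 + 1(63.53) = 63.53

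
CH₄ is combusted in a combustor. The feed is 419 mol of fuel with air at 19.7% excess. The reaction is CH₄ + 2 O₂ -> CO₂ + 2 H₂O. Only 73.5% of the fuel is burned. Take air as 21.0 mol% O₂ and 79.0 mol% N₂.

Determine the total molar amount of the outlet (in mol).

Stoichiometric O₂ = 2 × 419 = 838 mol; O₂ fed = 838 × 1.197 = 1003 mol.
N₂ fed = 1003 × 79/21 = 3774 mol.
Fuel reacted = 0.735 × 419 → ξ = 308 mol.
Outlet (n = n₀ + ν ξ):
  CH₄: 419 − 1(308) = 111
  O₂: 1003 − 2(308) = 387.2
  N₂: 3774 (inert)
  CO₂: 0 + 1(308) = 308
  H₂O: 0 + 2(308) = 615.9
Total out = 111 + 387.2 + 3774 + 308 + 615.9 = 5196 mol.

5200 mol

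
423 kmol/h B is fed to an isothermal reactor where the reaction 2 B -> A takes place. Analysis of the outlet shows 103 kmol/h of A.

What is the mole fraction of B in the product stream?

For A: n = n₀ + 1ξ → 103 = 0 + 1ξ, giving ξ = 103 kmol/h.
Outlet amounts (n = n₀ + ν ξ):
  B: 423 − 2(103) = 217
  A: 0 + 1(103) = 103
Total out = 320 kmol/h; y_B = 217 / 320 = 0.6781.

0.678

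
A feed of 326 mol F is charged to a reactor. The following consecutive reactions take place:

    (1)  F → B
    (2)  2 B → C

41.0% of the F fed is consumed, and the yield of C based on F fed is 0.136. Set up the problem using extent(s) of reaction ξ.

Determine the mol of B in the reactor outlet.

45 mol

Conversion of F: F consumed = 1ξ₁ = 0.41 × 326 → ξ₁ = 133.7 mol.
Yield of C: 1ξ₂ / 326 = 0.136 → ξ₂ = 44.34 mol.
Outlet amounts (n = n₀ + Σ ν·ξ):
  F: 326 − 1(133.7) = 192.3
  B: 0 + 1(133.7) − 2(44.34) = 44.99
  C: 0 + 1(44.34) = 44.34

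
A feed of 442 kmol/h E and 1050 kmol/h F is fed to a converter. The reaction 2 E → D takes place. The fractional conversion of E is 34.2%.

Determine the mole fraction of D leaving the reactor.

0.0534

E reacted = 0.342 × 442 = 151.2 kmol/h; ν_E = −2, so ξ = 151.2/2 = 75.58 kmol/h.
Outlet amounts (n = n₀ + ν ξ):
  E: 442 − 2(75.58) = 290.8
  D: 0 + 1(75.58) = 75.58
  F: 1050 (inert)
Total out = 1416 kmol/h; y_D = 75.58 / 1416 = 0.05336.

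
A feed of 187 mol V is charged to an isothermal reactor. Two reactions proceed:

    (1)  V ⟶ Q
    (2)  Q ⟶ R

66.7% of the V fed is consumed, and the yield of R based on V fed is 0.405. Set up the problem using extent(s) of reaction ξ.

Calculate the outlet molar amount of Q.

Conversion of V: V consumed = 1ξ₁ = 0.667 × 187 → ξ₁ = 124.7 mol.
Yield of R: 1ξ₂ / 187 = 0.405 → ξ₂ = 75.73 mol.
Outlet amounts (n = n₀ + Σ ν·ξ):
  V: 187 − 1(124.7) = 62.27
  Q: 0 + 1(124.7) − 1(75.73) = 48.99
  R: 0 + 1(75.73) = 75.73

49 mol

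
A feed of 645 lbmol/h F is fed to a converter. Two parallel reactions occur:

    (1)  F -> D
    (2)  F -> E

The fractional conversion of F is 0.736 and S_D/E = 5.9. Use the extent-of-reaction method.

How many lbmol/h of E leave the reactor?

Conversion of F: F consumed = 0.736 × 645 = 474.7 lbmol/h = 1ξ₁ + 1ξ₂.
Selectivity: 1ξ₁ / (1ξ₂) = 5.9 → ξ₁ = 5.9 ξ₂.
Substitute: (1·5.9 + 1) ξ₂ = 474.7 → ξ₂ = 68.8 lbmol/h, ξ₁ = 405.9 lbmol/h.
Outlet amounts (n = n₀ + Σ ν·ξ):
  F: 645 − 1(405.9) − 1(68.8) = 170.3
  D: 0 + 1(405.9) = 405.9
  E: 0 + 1(68.8) = 68.8

68.8 lbmol/h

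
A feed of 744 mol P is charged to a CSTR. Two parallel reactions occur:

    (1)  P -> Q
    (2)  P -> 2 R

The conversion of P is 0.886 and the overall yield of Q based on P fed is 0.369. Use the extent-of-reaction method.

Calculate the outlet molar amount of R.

Yield of Q: 1ξ₁ / 744 = 0.369 → ξ₁ = 274.5 mol.
Conversion of P: 1ξ₁ + 1ξ₂ = 0.886 × 744 = 659.2 → ξ₂ = 384.6 mol.
Outlet amounts (n = n₀ + Σ ν·ξ):
  P: 744 − 1(274.5) − 1(384.6) = 84.82
  Q: 0 + 1(274.5) = 274.5
  R: 0 + 2(384.6) = 769.3

769 mol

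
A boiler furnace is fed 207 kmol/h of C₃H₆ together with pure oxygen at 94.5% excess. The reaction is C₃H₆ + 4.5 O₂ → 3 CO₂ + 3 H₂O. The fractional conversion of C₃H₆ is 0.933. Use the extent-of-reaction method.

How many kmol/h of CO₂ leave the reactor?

Stoichiometric O₂ = 4.5 × 207 = 931.5 kmol/h; O₂ fed = 931.5 × 1.945 = 1812 kmol/h.
Fuel reacted = 0.933 × 207 → ξ = 193.1 kmol/h.
Outlet (n = n₀ + ν ξ):
  C₃H₆: 207 − 1(193.1) = 13.87
  O₂: 1812 − 4.5(193.1) = 942.7
  CO₂: 0 + 3(193.1) = 579.4
  H₂O: 0 + 3(193.1) = 579.4

579 kmol/h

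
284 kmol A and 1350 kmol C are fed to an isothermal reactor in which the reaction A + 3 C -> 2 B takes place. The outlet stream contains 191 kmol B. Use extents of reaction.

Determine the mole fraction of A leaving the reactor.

For B: n = n₀ + 2ξ → 191 = 0 + 2ξ, giving ξ = 95.5 kmol.
Outlet amounts (n = n₀ + ν ξ):
  A: 284 − 1(95.5) = 188.5
  C: 1350 − 3(95.5) = 1064
  B: 0 + 2(95.5) = 191
Total out = 1443 kmol; y_A = 188.5 / 1443 = 0.1306.

0.131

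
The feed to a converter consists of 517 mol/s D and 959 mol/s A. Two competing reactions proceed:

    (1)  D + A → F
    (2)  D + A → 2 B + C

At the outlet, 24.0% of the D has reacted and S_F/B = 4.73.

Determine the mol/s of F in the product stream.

112 mol/s

Conversion of D: D consumed = 0.24 × 517 = 124.1 mol/s = 1ξ₁ + 1ξ₂.
Selectivity: 1ξ₁ / (2ξ₂) = 4.73 → ξ₁ = 9.46 ξ₂.
Substitute: (1·9.46 + 1) ξ₂ = 124.1 → ξ₂ = 11.86 mol/s, ξ₁ = 112.2 mol/s.
Outlet amounts (n = n₀ + Σ ν·ξ):
  D: 517 − 1(112.2) − 1(11.86) = 392.9
  A: 959 − 1(112.2) − 1(11.86) = 834.9
  F: 0 + 1(112.2) = 112.2
  B: 0 + 2(11.86) = 23.72
  C: 0 + 1(11.86) = 11.86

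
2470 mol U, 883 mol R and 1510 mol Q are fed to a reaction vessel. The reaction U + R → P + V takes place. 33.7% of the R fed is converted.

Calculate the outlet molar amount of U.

R reacted = 0.337 × 883 = 297.6 mol; ν_R = −1, so ξ = 297.6/1 = 297.6 mol.
Outlet amounts (n = n₀ + ν ξ):
  U: 2470 − 1(297.6) = 2172
  R: 883 − 1(297.6) = 585.4
  P: 0 + 1(297.6) = 297.6
  V: 0 + 1(297.6) = 297.6
  Q: 1510 (inert)

2170 mol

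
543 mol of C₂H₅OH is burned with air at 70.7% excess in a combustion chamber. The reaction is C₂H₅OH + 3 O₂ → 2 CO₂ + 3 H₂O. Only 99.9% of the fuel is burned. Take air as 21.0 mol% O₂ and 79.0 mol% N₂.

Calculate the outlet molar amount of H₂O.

Stoichiometric O₂ = 3 × 543 = 1629 mol; O₂ fed = 1629 × 1.707 = 2781 mol.
N₂ fed = 2781 × 79/21 = 10460 mol.
Fuel reacted = 0.999 × 543 → ξ = 542.5 mol.
Outlet (n = n₀ + ν ξ):
  C₂H₅OH: 543 − 1(542.5) = 0.543
  O₂: 2781 − 3(542.5) = 1153
  N₂: 10460 (inert)
  CO₂: 0 + 2(542.5) = 1085
  H₂O: 0 + 3(542.5) = 1627

1630 mol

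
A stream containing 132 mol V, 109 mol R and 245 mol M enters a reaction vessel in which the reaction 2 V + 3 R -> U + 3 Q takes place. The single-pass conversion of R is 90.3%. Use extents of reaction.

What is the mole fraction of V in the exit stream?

R reacted = 0.903 × 109 = 98.43 mol; ν_R = −3, so ξ = 98.43/3 = 32.81 mol.
Outlet amounts (n = n₀ + ν ξ):
  V: 132 − 2(32.81) = 66.38
  R: 109 − 3(32.81) = 10.57
  U: 0 + 1(32.81) = 32.81
  Q: 0 + 3(32.81) = 98.43
  M: 245 (inert)
Total out = 453.2 mol; y_V = 66.38 / 453.2 = 0.1465.

0.146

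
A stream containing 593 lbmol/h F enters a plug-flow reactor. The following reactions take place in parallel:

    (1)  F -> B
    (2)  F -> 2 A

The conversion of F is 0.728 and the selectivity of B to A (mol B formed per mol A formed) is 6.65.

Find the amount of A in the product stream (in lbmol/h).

Conversion of F: F consumed = 0.728 × 593 = 431.7 lbmol/h = 1ξ₁ + 1ξ₂.
Selectivity: 1ξ₁ / (2ξ₂) = 6.65 → ξ₁ = 13.3 ξ₂.
Substitute: (1·13.3 + 1) ξ₂ = 431.7 → ξ₂ = 30.19 lbmol/h, ξ₁ = 401.5 lbmol/h.
Outlet amounts (n = n₀ + Σ ν·ξ):
  F: 593 − 1(401.5) − 1(30.19) = 161.3
  B: 0 + 1(401.5) = 401.5
  A: 0 + 2(30.19) = 60.38

60.4 lbmol/h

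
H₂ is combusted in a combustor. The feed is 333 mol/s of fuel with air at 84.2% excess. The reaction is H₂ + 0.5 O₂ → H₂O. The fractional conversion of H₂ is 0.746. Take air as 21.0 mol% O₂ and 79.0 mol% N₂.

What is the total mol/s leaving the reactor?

1670 mol/s

Stoichiometric O₂ = 0.5 × 333 = 166.5 mol/s; O₂ fed = 166.5 × 1.842 = 306.7 mol/s.
N₂ fed = 306.7 × 79/21 = 1154 mol/s.
Fuel reacted = 0.746 × 333 → ξ = 248.4 mol/s.
Outlet (n = n₀ + ν ξ):
  H₂: 333 − 1(248.4) = 84.58
  O₂: 306.7 − 0.5(248.4) = 182.5
  N₂: 1154 (inert)
  H₂O: 0 + 1(248.4) = 248.4
Total out = 84.58 + 182.5 + 1154 + 248.4 = 1669 mol/s.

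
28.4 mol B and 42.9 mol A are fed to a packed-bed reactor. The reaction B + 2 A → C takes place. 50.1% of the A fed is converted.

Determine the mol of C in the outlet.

A reacted = 0.501 × 42.9 = 21.49 mol; ν_A = −2, so ξ = 21.49/2 = 10.75 mol.
Outlet amounts (n = n₀ + ν ξ):
  B: 28.4 − 1(10.75) = 17.65
  A: 42.9 − 2(10.75) = 21.41
  C: 0 + 1(10.75) = 10.75

10.7 mol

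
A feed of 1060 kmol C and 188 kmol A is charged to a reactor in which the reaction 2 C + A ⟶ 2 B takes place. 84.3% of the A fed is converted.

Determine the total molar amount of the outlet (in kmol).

A reacted = 0.843 × 188 = 158.5 kmol; ν_A = −1, so ξ = 158.5/1 = 158.5 kmol.
Outlet amounts (n = n₀ + ν ξ):
  C: 1060 − 2(158.5) = 743
  A: 188 − 1(158.5) = 29.52
  B: 0 + 2(158.5) = 317
Total out = 743 + 29.52 + 317 = 1090 kmol.

1090 kmol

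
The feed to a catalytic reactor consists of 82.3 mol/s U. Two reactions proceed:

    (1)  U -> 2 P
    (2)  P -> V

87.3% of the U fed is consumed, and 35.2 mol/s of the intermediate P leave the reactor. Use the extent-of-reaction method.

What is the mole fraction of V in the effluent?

0.704

Conversion of U: U consumed = 1ξ₁ = 0.873 × 82.3 → ξ₁ = 71.85 mol/s.
P balance: n_P = 0 + 2ξ₁ − 1ξ₂ = 35.2 → ξ₂ = (2·71.85 − 35.2)/1 = 108.5 mol/s.
Outlet amounts (n = n₀ + Σ ν·ξ):
  U: 82.3 − 1(71.85) = 10.45
  P: 0 + 2(71.85) − 1(108.5) = 35.2
  V: 0 + 1(108.5) = 108.5
Total out = 154.1 mol/s; y_V = 108.5 / 154.1 = 0.7038.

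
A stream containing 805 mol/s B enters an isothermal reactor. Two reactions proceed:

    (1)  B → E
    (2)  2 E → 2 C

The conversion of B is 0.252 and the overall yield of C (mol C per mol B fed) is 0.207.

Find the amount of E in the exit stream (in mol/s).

36.2 mol/s

Conversion of B: B consumed = 1ξ₁ = 0.252 × 805 → ξ₁ = 202.9 mol/s.
Yield of C: 2ξ₂ / 805 = 0.207 → ξ₂ = 83.32 mol/s.
Outlet amounts (n = n₀ + Σ ν·ξ):
  B: 805 − 1(202.9) = 602.1
  E: 0 + 1(202.9) − 2(83.32) = 36.23
  C: 0 + 2(83.32) = 166.6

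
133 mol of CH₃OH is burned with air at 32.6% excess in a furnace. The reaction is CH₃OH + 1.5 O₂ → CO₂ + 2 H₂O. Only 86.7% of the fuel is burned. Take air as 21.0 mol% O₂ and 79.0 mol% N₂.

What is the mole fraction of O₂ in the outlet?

0.0631

Stoichiometric O₂ = 1.5 × 133 = 199.5 mol; O₂ fed = 199.5 × 1.326 = 264.5 mol.
N₂ fed = 264.5 × 79/21 = 995.2 mol.
Fuel reacted = 0.867 × 133 → ξ = 115.3 mol.
Outlet (n = n₀ + ν ξ):
  CH₃OH: 133 − 1(115.3) = 17.69
  O₂: 264.5 − 1.5(115.3) = 91.57
  N₂: 995.2 (inert)
  CO₂: 0 + 1(115.3) = 115.3
  H₂O: 0 + 2(115.3) = 230.6
Total out = 1450 mol; y_O₂ = 91.57 / 1450 = 0.06314.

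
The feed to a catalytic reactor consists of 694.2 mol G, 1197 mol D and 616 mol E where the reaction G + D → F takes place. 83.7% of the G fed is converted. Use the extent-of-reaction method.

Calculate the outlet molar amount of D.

G reacted = 0.837 × 694.2 = 581 mol; ν_G = −1, so ξ = 581/1 = 581 mol.
Outlet amounts (n = n₀ + ν ξ):
  G: 694.2 − 1(581) = 113.2
  D: 1197 − 1(581) = 616
  F: 0 + 1(581) = 581
  E: 616 (inert)

616 mol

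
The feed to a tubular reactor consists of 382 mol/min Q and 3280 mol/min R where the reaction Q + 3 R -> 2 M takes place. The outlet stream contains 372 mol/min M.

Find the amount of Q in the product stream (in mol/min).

196 mol/min

For M: n = n₀ + 2ξ → 372 = 0 + 2ξ, giving ξ = 186 mol/min.
Outlet amounts (n = n₀ + ν ξ):
  Q: 382 − 1(186) = 196
  R: 3280 − 3(186) = 2722
  M: 0 + 2(186) = 372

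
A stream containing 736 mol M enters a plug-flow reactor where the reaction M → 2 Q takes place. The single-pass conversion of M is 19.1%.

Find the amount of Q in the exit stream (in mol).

281 mol

M reacted = 0.191 × 736 = 140.6 mol; ν_M = −1, so ξ = 140.6/1 = 140.6 mol.
Outlet amounts (n = n₀ + ν ξ):
  M: 736 − 1(140.6) = 595.4
  Q: 0 + 2(140.6) = 281.2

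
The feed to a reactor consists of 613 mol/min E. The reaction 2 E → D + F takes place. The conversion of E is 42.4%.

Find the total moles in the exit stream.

E reacted = 0.424 × 613 = 259.9 mol/min; ν_E = −2, so ξ = 259.9/2 = 130 mol/min.
Outlet amounts (n = n₀ + ν ξ):
  E: 613 − 2(130) = 353.1
  D: 0 + 1(130) = 130
  F: 0 + 1(130) = 130
Total out = 353.1 + 130 + 130 = 613 mol/min.

613 mol/min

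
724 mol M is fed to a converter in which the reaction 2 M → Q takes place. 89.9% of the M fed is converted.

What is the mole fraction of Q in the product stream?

0.817

M reacted = 0.899 × 724 = 650.9 mol; ν_M = −2, so ξ = 650.9/2 = 325.4 mol.
Outlet amounts (n = n₀ + ν ξ):
  M: 724 − 2(325.4) = 73.12
  Q: 0 + 1(325.4) = 325.4
Total out = 398.6 mol; y_Q = 325.4 / 398.6 = 0.8165.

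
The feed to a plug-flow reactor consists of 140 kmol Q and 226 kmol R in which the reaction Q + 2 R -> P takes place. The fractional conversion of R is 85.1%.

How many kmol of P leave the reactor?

R reacted = 0.851 × 226 = 192.3 kmol; ν_R = −2, so ξ = 192.3/2 = 96.16 kmol.
Outlet amounts (n = n₀ + ν ξ):
  Q: 140 − 1(96.16) = 43.84
  R: 226 − 2(96.16) = 33.67
  P: 0 + 1(96.16) = 96.16

96.2 kmol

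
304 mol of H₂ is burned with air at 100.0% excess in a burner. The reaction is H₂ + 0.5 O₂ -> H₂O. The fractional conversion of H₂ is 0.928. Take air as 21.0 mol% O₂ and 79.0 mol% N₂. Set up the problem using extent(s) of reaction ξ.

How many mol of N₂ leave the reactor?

Stoichiometric O₂ = 0.5 × 304 = 152 mol; O₂ fed = 152 × 2.000 = 304 mol.
N₂ fed = 304 × 79/21 = 1144 mol.
Fuel reacted = 0.928 × 304 → ξ = 282.1 mol.
Outlet (n = n₀ + ν ξ):
  H₂: 304 − 1(282.1) = 21.89
  O₂: 304 − 0.5(282.1) = 162.9
  N₂: 1144 (inert)
  H₂O: 0 + 1(282.1) = 282.1

1140 mol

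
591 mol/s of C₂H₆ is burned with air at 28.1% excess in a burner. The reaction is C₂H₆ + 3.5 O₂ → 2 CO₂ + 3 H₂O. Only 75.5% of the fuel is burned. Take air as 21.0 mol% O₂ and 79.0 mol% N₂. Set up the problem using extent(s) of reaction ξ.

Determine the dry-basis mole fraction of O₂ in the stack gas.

0.09

Stoichiometric O₂ = 3.5 × 591 = 2068 mol/s; O₂ fed = 2068 × 1.281 = 2650 mol/s.
N₂ fed = 2650 × 79/21 = 9968 mol/s.
Fuel reacted = 0.755 × 591 → ξ = 446.2 mol/s.
Outlet (n = n₀ + ν ξ):
  C₂H₆: 591 − 1(446.2) = 144.8
  O₂: 2650 − 3.5(446.2) = 1088
  N₂: 9968 (inert)
  CO₂: 0 + 2(446.2) = 892.4
  H₂O: 0 + 3(446.2) = 1339
Dry total = 12090 mol/s; y_O₂ (dry) = 1088 / 12090 = 0.08997.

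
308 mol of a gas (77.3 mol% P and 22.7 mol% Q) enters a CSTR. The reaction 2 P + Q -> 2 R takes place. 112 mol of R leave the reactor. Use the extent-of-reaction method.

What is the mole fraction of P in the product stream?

For R: n = n₀ + 2ξ → 112 = 0 + 2ξ, giving ξ = 56 mol.
Outlet amounts (n = n₀ + ν ξ):
  P: 238.1 − 2(56) = 126.1
  Q: 69.92 − 1(56) = 13.92
  R: 0 + 2(56) = 112
Total out = 252 mol; y_P = 126.1 / 252 = 0.5003.

0.5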